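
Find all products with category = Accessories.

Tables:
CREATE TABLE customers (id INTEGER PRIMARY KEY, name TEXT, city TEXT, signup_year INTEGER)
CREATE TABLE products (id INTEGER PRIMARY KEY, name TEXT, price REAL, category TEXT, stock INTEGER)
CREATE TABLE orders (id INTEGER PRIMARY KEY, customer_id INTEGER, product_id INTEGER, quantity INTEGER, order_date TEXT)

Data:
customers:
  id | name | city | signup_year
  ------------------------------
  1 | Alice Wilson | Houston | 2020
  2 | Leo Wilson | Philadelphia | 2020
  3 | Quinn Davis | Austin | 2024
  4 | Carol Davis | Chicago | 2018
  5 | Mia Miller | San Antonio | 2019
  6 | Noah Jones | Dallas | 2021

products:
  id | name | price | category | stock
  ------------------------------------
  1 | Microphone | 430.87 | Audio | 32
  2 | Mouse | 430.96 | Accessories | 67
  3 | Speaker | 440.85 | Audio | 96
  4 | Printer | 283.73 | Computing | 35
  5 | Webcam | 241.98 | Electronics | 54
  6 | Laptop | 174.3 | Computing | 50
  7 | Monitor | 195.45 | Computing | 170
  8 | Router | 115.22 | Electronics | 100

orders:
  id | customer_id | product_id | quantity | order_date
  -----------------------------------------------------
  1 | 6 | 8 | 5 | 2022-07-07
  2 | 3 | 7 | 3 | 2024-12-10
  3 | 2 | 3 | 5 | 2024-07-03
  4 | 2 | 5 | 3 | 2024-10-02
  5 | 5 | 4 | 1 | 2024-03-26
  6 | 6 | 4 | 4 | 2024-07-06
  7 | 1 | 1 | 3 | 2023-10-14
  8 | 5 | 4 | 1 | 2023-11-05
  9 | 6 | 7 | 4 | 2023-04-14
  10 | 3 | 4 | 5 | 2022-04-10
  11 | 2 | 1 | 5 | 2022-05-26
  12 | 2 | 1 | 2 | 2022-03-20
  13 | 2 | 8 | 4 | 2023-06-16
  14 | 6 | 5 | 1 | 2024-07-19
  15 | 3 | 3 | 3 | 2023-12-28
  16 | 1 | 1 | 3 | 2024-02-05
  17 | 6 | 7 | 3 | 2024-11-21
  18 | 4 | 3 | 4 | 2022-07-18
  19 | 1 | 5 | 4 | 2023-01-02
SELECT name, category FROM products WHERE category = 'Accessories'

Execution result:
name | category
Mouse | Accessories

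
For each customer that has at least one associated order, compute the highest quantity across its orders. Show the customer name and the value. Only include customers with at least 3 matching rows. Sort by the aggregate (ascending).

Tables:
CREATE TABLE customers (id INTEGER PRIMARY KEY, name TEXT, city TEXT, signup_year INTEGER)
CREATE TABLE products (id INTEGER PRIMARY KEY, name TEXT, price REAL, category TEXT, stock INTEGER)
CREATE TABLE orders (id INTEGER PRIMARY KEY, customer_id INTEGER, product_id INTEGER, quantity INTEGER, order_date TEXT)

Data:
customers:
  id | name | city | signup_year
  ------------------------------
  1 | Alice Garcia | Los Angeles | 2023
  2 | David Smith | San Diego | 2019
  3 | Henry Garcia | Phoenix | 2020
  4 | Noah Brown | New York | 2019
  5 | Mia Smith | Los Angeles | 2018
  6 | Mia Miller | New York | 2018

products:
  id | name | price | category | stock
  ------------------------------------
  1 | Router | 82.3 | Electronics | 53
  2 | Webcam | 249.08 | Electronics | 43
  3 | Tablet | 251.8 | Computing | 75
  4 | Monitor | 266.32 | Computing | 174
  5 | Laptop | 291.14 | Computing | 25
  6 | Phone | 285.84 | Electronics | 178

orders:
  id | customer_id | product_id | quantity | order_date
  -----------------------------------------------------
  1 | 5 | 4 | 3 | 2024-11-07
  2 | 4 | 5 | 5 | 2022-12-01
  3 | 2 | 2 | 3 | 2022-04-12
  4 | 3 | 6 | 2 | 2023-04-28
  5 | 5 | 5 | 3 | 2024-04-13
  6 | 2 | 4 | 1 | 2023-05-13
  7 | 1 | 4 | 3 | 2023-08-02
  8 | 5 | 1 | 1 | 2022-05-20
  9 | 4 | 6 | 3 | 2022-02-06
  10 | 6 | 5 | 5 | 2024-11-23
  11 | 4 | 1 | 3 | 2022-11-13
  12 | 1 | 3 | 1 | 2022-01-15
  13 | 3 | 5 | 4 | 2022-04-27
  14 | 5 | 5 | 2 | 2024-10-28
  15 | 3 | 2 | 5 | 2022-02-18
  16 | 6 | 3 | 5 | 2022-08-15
SELECT p.name, MAX(c.quantity) AS max_quantity FROM orders c JOIN customers p ON c.customer_id = p.id GROUP BY p.id, p.name HAVING COUNT(*) >= 3 ORDER BY max_quantity ASC

Execution result:
name | max_quantity
Mia Smith | 3
Henry Garcia | 5
Noah Brown | 5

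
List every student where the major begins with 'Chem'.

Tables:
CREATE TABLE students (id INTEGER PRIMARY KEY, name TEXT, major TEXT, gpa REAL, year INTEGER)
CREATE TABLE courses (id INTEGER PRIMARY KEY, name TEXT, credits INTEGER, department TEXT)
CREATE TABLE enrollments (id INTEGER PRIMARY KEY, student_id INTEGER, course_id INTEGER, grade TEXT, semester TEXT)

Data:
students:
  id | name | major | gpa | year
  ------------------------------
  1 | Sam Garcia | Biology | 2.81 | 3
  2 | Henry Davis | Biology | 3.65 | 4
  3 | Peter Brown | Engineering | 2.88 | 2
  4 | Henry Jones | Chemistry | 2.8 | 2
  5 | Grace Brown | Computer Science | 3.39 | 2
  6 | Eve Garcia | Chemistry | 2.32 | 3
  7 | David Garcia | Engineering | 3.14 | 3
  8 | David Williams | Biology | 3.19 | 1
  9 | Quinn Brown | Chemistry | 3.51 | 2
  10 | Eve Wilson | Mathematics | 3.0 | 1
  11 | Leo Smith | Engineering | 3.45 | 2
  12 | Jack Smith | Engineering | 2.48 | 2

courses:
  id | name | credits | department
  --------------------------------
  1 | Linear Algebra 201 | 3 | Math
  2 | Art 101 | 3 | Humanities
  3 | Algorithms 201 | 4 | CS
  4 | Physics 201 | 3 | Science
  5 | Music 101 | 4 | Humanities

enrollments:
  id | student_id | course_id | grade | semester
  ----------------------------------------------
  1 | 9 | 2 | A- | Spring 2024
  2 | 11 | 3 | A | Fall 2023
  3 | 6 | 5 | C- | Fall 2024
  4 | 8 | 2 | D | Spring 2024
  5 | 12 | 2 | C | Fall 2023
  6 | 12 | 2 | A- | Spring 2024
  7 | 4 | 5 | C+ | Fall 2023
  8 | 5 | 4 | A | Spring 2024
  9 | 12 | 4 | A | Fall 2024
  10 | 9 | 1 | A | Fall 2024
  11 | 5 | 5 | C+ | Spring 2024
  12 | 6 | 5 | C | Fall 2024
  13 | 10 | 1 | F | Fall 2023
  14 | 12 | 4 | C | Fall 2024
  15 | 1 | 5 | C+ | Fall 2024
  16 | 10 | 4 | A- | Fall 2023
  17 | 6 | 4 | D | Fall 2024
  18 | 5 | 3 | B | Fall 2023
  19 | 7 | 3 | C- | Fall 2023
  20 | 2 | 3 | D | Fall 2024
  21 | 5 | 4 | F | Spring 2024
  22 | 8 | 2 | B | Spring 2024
SELECT name, major FROM students WHERE major LIKE 'Chem%'

Execution result:
name | major
Henry Jones | Chemistry
Eve Garcia | Chemistry
Quinn Brown | Chemistry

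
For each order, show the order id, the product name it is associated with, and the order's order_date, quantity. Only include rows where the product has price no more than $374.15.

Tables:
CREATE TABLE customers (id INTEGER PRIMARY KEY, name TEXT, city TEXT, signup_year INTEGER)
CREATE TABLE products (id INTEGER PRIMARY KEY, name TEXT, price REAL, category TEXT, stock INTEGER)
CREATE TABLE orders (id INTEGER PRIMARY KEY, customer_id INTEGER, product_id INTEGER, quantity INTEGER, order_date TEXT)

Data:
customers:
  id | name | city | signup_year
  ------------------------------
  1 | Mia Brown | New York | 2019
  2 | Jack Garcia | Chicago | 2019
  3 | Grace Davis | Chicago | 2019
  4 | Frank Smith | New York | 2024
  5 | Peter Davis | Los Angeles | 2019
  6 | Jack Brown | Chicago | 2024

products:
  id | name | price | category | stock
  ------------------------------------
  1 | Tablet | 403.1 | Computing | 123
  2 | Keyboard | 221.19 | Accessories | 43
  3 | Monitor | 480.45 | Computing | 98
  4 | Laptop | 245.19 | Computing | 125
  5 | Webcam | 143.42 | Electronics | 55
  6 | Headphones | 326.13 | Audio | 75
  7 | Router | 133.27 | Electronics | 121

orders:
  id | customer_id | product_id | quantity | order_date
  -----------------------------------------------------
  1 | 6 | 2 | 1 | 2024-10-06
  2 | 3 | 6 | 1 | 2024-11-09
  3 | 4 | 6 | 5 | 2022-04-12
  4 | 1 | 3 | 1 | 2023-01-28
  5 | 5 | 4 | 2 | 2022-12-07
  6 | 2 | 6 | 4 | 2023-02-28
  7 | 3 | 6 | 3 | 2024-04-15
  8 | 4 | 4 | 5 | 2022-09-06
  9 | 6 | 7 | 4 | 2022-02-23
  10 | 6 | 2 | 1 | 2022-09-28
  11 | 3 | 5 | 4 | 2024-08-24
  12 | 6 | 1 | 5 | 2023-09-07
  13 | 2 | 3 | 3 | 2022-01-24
SELECT c.id, p.name AS product, c.order_date, c.quantity FROM orders c JOIN products p ON c.product_id = p.id WHERE p.price <= 374.15

Execution result:
id | product | order_date | quantity
1 | Keyboard | 2024-10-06 | 1
2 | Headphones | 2024-11-09 | 1
3 | Headphones | 2022-04-12 | 5
5 | Laptop | 2022-12-07 | 2
6 | Headphones | 2023-02-28 | 4
7 | Headphones | 2024-04-15 | 3
8 | Laptop | 2022-09-06 | 5
9 | Router | 2022-02-23 | 4
10 | Keyboard | 2022-09-28 | 1
11 | Webcam | 2024-08-24 | 4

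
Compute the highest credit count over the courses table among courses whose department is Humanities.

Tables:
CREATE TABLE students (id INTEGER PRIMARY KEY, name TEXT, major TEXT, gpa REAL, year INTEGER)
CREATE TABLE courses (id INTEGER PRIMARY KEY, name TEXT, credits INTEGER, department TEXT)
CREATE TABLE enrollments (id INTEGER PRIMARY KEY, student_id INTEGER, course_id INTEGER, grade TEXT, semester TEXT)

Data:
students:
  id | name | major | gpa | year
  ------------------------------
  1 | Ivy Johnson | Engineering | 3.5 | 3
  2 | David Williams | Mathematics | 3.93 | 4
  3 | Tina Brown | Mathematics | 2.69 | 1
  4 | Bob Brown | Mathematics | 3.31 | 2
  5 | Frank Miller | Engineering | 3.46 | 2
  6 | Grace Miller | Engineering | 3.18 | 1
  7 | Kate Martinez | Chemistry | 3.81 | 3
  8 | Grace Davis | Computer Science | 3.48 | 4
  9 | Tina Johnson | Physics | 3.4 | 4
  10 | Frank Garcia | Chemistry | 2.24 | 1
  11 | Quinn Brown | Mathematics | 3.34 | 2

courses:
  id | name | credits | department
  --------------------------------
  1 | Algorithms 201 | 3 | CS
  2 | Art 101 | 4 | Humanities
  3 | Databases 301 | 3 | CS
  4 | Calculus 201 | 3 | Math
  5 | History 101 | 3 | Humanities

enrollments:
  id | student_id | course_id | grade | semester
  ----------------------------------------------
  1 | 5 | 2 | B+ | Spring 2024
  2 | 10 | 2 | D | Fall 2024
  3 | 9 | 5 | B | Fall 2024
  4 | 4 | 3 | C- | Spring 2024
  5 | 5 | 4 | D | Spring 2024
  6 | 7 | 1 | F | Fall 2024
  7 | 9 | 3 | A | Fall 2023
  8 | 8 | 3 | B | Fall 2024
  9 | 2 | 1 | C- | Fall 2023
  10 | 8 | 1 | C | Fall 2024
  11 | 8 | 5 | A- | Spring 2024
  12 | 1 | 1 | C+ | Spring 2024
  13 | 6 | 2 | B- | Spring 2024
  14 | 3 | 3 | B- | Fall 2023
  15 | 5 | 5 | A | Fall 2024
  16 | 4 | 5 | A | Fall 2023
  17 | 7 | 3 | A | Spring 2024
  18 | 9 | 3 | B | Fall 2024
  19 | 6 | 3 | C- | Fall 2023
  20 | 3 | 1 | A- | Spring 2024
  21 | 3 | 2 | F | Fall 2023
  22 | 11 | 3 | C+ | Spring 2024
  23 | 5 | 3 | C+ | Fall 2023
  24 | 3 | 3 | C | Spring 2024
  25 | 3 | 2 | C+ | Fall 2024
SELECT MAX(credits) FROM courses WHERE department = 'Humanities'

Execution result:
4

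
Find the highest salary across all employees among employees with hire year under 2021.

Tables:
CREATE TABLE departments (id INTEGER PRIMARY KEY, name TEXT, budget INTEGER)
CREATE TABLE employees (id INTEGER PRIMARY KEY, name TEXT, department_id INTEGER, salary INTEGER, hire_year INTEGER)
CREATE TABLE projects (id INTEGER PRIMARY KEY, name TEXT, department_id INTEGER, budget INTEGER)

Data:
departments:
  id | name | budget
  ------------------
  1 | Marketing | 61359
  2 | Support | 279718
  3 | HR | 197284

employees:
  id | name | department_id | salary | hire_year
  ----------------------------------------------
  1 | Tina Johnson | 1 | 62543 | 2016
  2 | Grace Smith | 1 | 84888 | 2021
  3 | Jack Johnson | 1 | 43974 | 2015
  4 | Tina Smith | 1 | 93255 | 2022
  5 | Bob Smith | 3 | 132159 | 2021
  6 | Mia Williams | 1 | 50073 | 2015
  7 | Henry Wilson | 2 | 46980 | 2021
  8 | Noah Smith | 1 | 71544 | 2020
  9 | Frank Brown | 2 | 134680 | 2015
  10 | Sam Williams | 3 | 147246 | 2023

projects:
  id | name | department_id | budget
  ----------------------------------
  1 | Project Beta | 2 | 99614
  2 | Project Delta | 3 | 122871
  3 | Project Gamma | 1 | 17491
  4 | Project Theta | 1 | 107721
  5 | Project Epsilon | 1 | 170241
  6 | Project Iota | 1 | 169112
SELECT MAX(salary) FROM employees WHERE hire_year < 2021

Execution result:
134680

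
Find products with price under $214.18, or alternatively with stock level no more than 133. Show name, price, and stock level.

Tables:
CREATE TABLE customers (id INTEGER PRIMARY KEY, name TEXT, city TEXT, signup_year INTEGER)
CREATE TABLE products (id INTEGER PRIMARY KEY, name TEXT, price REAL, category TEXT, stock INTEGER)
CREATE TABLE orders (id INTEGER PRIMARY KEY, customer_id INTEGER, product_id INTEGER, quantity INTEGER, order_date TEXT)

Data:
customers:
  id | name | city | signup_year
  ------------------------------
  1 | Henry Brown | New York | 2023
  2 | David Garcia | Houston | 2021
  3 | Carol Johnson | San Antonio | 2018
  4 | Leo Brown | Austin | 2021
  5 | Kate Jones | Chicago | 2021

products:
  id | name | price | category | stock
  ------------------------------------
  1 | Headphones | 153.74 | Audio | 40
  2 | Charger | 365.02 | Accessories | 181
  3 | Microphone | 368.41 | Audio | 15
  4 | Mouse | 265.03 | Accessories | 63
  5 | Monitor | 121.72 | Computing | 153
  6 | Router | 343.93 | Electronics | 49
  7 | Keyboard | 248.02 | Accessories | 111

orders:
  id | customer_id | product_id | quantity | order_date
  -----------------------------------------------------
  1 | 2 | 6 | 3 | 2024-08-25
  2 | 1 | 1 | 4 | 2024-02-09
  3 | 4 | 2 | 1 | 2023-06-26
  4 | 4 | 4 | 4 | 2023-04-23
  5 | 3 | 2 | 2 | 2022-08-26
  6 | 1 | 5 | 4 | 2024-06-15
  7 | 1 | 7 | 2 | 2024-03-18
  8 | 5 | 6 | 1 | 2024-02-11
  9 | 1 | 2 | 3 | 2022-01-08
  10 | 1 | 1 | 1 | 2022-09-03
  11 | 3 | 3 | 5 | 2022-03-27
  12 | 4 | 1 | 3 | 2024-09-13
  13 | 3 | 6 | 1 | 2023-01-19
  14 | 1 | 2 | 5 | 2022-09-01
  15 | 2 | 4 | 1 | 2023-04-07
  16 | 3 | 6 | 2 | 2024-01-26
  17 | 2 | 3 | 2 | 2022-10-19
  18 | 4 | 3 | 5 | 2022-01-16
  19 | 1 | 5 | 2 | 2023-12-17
SELECT name, price, stock FROM products WHERE price < 214.18 OR stock <= 133

Execution result:
name | price | stock
Headphones | 153.74 | 40
Microphone | 368.41 | 15
Mouse | 265.03 | 63
Monitor | 121.72 | 153
Router | 343.93 | 49
Keyboard | 248.02 | 111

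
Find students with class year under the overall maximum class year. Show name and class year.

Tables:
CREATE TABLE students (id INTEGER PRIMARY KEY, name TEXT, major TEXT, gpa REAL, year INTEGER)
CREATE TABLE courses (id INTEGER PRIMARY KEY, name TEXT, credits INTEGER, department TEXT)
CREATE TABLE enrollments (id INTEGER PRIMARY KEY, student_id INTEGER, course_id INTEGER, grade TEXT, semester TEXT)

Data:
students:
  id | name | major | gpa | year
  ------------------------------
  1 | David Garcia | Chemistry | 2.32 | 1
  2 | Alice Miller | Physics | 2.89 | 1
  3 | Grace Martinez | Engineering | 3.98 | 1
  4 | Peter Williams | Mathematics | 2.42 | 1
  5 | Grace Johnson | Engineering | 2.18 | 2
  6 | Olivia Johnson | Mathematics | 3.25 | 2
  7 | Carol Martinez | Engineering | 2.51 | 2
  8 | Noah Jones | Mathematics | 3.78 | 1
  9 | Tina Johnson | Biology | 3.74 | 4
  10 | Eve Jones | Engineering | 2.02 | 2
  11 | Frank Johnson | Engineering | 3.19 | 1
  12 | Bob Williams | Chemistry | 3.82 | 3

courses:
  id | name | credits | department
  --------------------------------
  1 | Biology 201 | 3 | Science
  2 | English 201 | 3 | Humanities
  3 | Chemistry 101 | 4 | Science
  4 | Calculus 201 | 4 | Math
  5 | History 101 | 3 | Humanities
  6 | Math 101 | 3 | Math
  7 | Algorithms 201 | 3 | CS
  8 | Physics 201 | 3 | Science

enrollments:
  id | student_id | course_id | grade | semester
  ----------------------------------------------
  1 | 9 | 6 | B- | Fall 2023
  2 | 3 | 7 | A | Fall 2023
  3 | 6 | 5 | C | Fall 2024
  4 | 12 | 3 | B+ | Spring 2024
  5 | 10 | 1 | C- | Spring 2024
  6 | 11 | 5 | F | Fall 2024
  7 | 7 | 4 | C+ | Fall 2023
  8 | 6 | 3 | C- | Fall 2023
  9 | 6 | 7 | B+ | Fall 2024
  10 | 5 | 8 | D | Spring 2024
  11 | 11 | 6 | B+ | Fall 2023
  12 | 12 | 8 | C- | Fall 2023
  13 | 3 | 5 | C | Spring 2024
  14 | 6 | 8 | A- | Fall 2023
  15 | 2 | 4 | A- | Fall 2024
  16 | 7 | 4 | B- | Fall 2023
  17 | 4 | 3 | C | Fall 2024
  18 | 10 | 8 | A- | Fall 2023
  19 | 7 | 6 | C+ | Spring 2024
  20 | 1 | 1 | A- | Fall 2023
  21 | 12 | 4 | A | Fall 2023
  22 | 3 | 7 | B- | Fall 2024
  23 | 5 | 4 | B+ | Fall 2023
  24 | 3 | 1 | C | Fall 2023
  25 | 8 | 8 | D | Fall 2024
SELECT name, year FROM students WHERE year < (SELECT MAX(year) FROM students)

Execution result:
name | year
David Garcia | 1
Alice Miller | 1
Grace Martinez | 1
Peter Williams | 1
Grace Johnson | 2
Olivia Johnson | 2
Carol Martinez | 2
Noah Jones | 1
Eve Jones | 2
Frank Johnson | 1
Bob Williams | 3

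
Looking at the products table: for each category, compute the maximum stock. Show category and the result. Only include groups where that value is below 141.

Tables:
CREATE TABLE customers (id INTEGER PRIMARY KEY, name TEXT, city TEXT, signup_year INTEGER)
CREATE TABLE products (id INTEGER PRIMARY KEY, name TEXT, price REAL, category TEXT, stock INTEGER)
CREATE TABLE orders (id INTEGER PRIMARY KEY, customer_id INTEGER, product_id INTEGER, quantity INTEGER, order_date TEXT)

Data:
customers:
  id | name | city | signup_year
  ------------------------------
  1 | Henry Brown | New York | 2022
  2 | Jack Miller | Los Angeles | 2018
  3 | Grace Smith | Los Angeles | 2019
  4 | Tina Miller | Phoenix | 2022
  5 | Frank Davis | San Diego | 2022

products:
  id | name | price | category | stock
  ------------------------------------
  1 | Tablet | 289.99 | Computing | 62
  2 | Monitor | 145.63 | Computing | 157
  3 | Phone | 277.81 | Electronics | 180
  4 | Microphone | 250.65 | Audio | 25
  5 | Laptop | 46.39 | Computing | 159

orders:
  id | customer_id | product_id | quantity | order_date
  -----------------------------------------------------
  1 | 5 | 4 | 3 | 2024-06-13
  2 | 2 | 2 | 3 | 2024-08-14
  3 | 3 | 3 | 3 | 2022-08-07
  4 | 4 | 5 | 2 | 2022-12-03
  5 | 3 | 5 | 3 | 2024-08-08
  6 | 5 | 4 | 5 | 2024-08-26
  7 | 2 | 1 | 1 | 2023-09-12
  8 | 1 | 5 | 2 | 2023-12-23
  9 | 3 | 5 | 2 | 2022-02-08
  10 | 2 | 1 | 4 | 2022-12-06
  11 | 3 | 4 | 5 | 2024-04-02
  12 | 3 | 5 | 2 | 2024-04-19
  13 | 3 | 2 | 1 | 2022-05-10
SELECT category, MAX(stock) AS max_stock FROM products GROUP BY category HAVING MAX(stock) < 141

Execution result:
category | max_stock
Audio | 25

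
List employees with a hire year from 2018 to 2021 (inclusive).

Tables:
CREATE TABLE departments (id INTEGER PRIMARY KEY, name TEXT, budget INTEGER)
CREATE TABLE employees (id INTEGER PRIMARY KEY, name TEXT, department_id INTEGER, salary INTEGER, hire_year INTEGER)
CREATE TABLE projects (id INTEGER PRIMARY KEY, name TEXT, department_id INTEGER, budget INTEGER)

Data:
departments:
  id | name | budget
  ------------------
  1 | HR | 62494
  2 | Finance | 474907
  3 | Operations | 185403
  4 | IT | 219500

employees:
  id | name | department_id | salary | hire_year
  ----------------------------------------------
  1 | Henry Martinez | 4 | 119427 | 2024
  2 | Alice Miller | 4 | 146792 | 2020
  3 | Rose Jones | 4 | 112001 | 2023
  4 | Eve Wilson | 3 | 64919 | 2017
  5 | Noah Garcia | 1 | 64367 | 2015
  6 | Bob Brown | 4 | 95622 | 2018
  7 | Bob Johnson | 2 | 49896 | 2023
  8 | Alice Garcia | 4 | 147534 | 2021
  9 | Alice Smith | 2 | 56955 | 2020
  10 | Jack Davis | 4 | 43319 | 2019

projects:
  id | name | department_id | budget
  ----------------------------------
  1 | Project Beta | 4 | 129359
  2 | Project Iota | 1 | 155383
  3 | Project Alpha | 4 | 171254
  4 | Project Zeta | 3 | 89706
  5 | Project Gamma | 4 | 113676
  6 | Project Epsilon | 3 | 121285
SELECT name, hire_year FROM employees WHERE hire_year BETWEEN 2018 AND 2021

Execution result:
name | hire_year
Alice Miller | 2020
Bob Brown | 2018
Alice Garcia | 2021
Alice Smith | 2020
Jack Davis | 2019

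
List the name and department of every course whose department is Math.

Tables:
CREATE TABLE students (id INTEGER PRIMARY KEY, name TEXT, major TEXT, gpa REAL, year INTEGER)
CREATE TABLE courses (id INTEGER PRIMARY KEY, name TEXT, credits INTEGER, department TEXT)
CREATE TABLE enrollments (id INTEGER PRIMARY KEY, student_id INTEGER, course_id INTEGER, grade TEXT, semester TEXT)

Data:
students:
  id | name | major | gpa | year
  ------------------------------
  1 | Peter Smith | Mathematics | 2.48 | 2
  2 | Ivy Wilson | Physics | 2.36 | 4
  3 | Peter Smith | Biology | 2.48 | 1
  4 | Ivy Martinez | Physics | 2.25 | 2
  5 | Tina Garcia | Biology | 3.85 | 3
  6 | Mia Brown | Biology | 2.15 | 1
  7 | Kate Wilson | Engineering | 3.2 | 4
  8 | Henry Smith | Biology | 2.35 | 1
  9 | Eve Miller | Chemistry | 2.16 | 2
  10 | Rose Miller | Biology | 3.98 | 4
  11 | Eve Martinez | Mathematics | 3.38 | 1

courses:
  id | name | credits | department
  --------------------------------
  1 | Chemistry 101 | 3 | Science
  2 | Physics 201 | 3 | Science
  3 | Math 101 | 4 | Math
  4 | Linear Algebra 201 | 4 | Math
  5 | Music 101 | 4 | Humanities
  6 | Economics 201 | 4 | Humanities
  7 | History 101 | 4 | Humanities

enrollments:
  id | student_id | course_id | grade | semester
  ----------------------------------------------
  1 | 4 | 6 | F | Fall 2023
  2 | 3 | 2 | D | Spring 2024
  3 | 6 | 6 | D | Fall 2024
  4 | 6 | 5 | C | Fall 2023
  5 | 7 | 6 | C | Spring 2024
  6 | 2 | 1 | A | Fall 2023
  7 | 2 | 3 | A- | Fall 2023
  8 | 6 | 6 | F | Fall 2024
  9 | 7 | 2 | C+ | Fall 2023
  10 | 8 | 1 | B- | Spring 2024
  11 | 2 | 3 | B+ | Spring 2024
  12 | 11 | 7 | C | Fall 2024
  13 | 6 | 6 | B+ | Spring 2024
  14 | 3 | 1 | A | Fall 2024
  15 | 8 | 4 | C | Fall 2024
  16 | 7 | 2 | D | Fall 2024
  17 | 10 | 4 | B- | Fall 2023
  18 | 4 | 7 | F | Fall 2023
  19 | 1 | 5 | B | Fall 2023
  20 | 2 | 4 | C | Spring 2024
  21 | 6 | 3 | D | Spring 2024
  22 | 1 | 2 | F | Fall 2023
SELECT name, department FROM courses WHERE department = 'Math'

Execution result:
name | department
Math 101 | Math
Linear Algebra 201 | Math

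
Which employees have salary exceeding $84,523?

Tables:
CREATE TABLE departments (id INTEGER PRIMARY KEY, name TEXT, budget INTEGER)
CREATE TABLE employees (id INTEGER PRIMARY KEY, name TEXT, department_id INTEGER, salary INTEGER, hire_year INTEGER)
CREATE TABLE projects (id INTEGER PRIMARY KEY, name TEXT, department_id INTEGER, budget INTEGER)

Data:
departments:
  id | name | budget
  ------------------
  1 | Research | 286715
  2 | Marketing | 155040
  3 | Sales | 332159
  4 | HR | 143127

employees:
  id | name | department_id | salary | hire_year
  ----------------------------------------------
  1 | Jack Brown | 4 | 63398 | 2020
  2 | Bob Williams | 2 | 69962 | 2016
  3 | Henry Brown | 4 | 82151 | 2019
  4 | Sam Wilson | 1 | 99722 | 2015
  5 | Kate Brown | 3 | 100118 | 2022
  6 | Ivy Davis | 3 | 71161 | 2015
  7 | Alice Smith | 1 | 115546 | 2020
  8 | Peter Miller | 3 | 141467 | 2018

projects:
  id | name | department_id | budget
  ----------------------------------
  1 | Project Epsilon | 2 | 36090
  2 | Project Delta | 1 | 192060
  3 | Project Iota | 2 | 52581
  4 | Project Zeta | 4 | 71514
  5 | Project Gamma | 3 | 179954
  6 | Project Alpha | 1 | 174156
SELECT name, salary FROM employees WHERE salary > 84523

Execution result:
name | salary
Sam Wilson | 99722
Kate Brown | 100118
Alice Smith | 115546
Peter Miller | 141467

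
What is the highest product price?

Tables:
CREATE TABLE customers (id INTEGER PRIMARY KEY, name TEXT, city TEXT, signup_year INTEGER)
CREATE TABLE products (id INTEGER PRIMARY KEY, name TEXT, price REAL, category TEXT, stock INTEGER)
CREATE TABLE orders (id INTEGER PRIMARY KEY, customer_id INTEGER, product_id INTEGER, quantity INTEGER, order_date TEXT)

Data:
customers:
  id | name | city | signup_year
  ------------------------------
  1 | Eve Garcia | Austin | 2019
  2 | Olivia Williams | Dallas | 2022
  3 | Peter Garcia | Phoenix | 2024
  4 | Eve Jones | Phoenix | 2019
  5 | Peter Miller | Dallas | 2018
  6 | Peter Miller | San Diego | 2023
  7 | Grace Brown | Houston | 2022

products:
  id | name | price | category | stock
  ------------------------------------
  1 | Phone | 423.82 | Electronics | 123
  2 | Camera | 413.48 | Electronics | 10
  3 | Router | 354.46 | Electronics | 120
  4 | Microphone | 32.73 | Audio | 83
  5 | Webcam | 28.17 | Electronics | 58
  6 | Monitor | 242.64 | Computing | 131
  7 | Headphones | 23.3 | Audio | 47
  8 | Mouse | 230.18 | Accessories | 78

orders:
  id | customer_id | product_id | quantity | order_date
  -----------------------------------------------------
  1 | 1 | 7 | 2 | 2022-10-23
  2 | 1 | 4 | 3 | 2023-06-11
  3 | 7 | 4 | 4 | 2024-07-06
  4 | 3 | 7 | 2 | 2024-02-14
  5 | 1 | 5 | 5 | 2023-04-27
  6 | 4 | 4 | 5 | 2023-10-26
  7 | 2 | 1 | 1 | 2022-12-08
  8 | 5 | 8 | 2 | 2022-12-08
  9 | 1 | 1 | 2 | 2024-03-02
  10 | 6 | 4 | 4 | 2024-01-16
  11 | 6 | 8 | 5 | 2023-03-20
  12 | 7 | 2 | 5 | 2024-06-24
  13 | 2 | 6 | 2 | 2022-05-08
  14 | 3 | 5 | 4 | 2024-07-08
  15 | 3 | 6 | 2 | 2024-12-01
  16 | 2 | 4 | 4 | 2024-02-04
SELECT MAX(price) FROM products

Execution result:
423.82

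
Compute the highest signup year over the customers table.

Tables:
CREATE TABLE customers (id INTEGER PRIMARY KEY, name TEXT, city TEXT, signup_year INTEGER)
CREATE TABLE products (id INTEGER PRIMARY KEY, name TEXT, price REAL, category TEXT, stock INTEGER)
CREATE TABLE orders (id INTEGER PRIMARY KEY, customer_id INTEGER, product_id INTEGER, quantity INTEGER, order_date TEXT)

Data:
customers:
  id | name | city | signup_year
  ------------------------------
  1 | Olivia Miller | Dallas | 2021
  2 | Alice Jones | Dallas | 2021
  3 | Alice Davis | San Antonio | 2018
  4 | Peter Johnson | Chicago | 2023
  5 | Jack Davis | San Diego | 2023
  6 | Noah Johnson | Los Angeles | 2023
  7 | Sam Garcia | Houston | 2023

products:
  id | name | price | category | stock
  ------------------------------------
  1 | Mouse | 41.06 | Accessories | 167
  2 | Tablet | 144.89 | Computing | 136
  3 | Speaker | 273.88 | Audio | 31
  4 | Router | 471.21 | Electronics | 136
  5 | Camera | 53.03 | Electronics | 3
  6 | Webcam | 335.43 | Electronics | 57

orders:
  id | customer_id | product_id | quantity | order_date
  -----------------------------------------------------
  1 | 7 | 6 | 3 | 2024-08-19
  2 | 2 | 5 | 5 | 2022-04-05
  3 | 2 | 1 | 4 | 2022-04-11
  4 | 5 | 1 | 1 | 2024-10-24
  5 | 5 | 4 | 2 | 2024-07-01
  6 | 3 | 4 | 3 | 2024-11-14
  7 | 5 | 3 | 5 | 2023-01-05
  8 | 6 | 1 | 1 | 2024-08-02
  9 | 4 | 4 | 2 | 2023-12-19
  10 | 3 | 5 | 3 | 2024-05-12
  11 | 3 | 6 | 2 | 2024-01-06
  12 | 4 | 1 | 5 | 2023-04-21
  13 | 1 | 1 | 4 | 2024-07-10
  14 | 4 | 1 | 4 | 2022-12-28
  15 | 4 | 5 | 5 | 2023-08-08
SELECT MAX(signup_year) FROM customers

Execution result:
2023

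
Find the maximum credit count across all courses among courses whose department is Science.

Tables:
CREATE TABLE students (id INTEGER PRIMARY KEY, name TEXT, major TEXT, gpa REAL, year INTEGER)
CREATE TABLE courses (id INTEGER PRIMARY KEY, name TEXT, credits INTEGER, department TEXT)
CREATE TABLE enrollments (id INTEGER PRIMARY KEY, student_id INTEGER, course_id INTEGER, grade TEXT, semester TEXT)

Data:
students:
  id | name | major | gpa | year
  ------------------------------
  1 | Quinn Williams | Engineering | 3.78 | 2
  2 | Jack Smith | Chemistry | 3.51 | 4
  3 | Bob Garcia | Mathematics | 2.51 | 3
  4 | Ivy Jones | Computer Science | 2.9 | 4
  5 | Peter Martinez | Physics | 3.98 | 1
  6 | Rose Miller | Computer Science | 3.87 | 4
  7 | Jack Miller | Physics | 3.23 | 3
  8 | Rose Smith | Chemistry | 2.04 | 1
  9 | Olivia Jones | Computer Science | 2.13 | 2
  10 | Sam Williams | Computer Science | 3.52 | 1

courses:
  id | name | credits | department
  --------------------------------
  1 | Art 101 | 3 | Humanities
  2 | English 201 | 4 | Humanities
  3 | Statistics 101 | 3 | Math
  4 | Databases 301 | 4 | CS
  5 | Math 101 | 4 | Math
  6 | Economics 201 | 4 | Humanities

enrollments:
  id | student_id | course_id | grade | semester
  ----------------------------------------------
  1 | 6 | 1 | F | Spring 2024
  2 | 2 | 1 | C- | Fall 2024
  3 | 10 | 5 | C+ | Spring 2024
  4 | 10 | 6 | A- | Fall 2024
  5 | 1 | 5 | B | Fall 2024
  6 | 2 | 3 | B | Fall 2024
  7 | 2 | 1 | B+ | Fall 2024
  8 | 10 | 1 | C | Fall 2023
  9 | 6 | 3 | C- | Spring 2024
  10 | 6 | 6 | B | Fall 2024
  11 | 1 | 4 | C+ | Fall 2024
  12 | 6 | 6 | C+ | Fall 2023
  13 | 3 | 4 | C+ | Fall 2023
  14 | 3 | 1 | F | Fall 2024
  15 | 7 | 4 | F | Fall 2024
SELECT MAX(credits) FROM courses WHERE department = 'Science'

Execution result:
NULL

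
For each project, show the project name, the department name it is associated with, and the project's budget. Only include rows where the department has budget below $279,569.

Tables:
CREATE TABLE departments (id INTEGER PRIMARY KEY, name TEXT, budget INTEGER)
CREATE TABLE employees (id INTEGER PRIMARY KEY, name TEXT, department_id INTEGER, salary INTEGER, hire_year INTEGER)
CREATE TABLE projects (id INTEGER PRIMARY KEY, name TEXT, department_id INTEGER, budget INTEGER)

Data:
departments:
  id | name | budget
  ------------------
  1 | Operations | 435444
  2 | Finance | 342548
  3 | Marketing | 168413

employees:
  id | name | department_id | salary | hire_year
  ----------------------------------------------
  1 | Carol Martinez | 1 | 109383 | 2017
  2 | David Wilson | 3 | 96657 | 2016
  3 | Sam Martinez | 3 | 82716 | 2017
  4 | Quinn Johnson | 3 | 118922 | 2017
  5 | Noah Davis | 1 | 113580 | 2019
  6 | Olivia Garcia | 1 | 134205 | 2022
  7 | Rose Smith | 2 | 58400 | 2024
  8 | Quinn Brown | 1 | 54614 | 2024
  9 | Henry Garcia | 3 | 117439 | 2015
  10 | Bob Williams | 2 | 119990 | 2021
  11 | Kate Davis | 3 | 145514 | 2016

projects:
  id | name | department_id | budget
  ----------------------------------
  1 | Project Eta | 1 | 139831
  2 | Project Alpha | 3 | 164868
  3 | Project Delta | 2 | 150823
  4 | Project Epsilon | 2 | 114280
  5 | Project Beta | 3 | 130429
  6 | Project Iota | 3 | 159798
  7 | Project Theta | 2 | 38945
SELECT c.name, p.name AS department, c.budget FROM projects c JOIN departments p ON c.department_id = p.id WHERE p.budget < 279569

Execution result:
name | department | budget
Project Alpha | Marketing | 164868
Project Beta | Marketing | 130429
Project Iota | Marketing | 159798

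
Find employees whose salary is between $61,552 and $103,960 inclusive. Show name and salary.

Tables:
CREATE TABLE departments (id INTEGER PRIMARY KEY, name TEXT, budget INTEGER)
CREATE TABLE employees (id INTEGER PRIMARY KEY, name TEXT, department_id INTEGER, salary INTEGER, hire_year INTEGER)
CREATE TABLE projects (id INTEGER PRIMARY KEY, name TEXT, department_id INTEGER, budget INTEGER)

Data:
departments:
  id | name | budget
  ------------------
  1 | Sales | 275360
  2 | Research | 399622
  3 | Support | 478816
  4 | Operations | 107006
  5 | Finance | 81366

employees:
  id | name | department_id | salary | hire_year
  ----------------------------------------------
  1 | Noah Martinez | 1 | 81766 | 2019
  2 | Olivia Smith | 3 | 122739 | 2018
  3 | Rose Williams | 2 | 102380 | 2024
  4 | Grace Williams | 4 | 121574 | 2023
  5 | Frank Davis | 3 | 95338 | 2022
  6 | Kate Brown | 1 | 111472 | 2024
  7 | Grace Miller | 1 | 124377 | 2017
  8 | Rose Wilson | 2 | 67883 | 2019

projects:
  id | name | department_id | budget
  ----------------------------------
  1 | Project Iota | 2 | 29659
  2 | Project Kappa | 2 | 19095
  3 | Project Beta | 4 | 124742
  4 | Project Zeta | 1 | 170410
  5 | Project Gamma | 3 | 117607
SELECT name, salary FROM employees WHERE salary BETWEEN 61552 AND 103960

Execution result:
name | salary
Noah Martinez | 81766
Rose Williams | 102380
Frank Davis | 95338
Rose Wilson | 67883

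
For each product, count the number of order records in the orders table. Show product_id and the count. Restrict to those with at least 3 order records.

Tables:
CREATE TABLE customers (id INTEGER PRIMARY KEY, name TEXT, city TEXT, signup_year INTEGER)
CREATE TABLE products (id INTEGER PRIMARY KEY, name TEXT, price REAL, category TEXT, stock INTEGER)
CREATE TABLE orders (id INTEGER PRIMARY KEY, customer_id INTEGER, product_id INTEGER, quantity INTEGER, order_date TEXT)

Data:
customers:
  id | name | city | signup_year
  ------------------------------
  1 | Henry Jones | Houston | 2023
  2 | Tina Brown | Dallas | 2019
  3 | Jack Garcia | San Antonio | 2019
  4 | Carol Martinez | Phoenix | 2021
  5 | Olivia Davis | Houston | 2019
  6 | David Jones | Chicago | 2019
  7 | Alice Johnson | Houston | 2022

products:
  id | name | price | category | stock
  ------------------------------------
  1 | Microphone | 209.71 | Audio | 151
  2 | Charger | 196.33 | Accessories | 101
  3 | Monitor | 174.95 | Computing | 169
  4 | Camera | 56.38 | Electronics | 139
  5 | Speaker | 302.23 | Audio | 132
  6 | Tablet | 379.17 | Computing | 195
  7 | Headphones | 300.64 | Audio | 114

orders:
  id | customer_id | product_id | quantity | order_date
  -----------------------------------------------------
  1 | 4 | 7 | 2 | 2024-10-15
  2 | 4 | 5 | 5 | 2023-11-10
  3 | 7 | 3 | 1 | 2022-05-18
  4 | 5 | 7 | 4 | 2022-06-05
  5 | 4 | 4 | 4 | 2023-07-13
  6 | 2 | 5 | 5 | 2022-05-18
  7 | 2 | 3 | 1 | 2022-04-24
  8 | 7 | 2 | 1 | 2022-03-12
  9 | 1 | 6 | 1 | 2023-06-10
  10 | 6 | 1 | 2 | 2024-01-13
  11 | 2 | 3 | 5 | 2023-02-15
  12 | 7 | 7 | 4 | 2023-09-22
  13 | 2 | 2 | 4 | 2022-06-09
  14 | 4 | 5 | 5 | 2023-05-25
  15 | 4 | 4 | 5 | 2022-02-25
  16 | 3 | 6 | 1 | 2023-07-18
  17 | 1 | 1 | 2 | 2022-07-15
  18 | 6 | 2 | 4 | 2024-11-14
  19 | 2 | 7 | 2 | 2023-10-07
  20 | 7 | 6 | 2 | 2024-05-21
SELECT product_id, COUNT(*) AS order_count FROM orders GROUP BY product_id HAVING COUNT(*) >= 3

Execution result:
product_id | order_count
2 | 3
3 | 3
5 | 3
6 | 3
7 | 4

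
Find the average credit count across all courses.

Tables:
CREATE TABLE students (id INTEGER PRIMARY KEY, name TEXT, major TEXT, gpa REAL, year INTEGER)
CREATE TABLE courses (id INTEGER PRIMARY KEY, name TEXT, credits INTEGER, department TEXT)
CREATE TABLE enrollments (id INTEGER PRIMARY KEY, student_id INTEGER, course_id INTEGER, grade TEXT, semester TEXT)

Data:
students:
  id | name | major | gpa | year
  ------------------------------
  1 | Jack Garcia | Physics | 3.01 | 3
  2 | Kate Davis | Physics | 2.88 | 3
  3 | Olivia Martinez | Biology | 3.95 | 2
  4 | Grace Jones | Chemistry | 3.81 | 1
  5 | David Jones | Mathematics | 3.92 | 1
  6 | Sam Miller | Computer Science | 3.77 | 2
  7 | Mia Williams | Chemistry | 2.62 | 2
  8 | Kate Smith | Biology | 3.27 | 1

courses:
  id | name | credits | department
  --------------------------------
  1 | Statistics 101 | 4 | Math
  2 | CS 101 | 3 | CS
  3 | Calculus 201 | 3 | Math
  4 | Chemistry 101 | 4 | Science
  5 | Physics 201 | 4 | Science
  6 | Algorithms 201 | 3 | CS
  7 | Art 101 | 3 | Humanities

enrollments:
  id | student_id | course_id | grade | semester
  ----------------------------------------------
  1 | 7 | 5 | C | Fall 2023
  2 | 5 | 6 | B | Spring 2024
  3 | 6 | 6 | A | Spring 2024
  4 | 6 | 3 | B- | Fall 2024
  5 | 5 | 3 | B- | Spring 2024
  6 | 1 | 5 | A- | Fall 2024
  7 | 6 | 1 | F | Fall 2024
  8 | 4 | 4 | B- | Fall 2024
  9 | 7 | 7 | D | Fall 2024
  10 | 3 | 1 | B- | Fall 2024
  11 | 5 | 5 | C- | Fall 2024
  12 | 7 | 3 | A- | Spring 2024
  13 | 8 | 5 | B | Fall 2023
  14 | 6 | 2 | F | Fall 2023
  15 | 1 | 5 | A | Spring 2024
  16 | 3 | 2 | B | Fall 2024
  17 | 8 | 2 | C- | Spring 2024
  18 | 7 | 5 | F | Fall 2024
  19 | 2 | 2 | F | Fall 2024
SELECT AVG(credits) FROM courses

Execution result:
3.43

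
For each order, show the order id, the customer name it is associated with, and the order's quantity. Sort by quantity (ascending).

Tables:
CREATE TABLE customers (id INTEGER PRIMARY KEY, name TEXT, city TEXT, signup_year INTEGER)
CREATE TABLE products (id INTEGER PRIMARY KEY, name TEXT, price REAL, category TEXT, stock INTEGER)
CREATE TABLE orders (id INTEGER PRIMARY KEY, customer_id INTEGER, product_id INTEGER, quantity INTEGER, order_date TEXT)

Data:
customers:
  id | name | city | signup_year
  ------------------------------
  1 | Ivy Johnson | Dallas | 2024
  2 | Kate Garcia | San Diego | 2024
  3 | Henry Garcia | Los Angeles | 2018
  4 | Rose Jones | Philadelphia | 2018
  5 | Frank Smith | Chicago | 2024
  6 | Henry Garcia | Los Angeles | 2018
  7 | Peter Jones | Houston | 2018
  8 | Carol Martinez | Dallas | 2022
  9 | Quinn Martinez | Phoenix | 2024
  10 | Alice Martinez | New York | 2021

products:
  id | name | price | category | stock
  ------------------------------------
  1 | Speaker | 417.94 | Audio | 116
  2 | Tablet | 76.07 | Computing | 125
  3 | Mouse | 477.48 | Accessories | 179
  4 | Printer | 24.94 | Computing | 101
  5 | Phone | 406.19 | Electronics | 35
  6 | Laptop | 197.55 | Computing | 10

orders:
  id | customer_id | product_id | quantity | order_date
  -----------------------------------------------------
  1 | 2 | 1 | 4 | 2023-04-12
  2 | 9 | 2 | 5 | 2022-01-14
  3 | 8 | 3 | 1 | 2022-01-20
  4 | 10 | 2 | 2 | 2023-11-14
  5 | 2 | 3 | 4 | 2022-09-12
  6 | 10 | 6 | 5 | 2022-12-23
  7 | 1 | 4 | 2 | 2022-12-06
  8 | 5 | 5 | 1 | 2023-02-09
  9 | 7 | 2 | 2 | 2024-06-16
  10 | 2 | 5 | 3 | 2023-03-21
SELECT c.id, p.name AS customer, c.quantity FROM orders c JOIN customers p ON c.customer_id = p.id ORDER BY c.quantity ASC

Execution result:
id | customer | quantity
3 | Carol Martinez | 1
8 | Frank Smith | 1
4 | Alice Martinez | 2
7 | Ivy Johnson | 2
9 | Peter Jones | 2
10 | Kate Garcia | 3
1 | Kate Garcia | 4
5 | Kate Garcia | 4
2 | Quinn Martinez | 5
6 | Alice Martinez | 5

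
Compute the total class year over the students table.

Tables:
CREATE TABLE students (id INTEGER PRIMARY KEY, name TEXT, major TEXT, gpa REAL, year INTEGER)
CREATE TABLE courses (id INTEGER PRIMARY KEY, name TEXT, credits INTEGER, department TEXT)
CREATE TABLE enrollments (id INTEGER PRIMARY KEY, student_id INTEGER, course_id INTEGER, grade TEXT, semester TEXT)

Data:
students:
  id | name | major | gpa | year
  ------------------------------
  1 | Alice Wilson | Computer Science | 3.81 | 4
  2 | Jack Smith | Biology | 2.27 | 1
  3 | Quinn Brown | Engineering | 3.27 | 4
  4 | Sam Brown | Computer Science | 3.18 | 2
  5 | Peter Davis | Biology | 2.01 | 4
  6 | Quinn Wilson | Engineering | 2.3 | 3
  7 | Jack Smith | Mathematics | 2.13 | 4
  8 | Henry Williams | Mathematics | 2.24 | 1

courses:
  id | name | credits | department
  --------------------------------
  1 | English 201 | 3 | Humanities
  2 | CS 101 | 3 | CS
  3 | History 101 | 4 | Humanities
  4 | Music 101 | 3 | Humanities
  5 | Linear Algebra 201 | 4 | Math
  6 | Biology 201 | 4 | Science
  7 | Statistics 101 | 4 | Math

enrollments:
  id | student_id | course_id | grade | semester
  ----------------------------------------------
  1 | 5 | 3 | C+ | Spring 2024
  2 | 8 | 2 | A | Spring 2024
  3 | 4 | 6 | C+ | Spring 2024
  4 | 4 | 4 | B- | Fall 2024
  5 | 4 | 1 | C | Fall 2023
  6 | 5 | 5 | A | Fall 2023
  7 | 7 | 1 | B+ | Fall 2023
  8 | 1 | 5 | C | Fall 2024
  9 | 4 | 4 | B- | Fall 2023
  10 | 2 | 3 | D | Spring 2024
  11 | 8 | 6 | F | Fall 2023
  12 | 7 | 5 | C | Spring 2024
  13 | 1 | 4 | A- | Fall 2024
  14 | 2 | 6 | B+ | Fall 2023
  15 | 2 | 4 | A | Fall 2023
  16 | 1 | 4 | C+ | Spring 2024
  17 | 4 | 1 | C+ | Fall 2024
SELECT SUM(year) FROM students

Execution result:
23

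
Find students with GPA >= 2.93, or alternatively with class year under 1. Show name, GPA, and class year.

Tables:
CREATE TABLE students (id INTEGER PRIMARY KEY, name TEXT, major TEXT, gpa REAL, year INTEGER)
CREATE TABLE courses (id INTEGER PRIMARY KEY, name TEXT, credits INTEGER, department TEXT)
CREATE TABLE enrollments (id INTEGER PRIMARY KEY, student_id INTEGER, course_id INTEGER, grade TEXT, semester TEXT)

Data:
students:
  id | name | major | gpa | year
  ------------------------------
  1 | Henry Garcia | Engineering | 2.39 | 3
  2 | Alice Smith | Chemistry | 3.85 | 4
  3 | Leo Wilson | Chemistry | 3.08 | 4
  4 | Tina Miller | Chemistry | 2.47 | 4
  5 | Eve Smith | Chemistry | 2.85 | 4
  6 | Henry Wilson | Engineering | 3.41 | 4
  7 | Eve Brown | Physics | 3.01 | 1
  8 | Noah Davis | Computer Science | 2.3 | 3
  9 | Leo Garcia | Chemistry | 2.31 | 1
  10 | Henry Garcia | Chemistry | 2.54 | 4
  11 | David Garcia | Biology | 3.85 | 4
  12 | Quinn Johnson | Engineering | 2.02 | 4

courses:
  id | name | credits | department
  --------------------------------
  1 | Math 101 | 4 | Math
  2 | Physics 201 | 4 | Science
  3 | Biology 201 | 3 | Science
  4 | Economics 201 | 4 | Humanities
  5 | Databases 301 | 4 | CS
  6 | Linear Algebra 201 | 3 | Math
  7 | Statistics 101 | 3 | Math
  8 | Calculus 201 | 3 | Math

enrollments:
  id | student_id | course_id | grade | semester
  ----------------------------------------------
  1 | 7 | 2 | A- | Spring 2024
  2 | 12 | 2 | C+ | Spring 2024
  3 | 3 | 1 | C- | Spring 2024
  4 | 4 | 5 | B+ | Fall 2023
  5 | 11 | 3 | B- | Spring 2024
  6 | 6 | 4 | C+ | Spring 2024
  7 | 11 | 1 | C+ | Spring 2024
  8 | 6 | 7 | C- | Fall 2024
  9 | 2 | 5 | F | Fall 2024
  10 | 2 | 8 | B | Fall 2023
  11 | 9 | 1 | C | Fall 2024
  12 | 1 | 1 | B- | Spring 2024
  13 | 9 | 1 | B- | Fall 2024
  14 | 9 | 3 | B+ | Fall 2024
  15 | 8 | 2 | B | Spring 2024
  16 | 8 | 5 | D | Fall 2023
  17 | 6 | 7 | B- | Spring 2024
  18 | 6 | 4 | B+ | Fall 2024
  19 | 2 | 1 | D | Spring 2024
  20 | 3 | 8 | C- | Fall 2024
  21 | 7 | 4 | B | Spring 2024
SELECT name, gpa, year FROM students WHERE gpa >= 2.93 OR year < 1

Execution result:
name | gpa | year
Alice Smith | 3.85 | 4
Leo Wilson | 3.08 | 4
Henry Wilson | 3.41 | 4
Eve Brown | 3.01 | 1
David Garcia | 3.85 | 4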